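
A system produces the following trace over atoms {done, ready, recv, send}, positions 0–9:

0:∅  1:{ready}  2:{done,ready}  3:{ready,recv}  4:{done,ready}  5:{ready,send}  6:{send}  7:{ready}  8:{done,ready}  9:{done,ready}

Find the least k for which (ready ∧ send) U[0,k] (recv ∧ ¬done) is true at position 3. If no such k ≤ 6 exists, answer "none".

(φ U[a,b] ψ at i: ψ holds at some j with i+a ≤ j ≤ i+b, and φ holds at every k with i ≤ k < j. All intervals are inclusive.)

0

Need earliest j ≥ 3 with (recv ∧ ¬done), and (ready ∧ send) at every k in [3,j-1].
  j=3: rhs holds (empty prefix). k = 0.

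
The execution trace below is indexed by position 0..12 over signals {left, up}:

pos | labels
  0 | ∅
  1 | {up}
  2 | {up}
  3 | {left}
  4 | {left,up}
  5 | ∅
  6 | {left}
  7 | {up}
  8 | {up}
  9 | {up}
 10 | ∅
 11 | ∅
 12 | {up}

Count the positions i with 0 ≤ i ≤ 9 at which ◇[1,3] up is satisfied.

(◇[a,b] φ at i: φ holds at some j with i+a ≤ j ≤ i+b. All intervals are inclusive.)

Evaluate at each i in [0,9]:
  i=0: ✓ (witness j=1)
  i=1: ✓ (witness j=2)
  i=2: ✓ (witness j=4)
  i=3: ✓ (witness j=4)
  i=4: ✓ (witness j=7)
  i=5: ✓ (witness j=7)
  i=6: ✓ (witness j=7)
  i=7: ✓ (witness j=8)
  i=8: ✓ (witness j=9)
  i=9: ✓ (witness j=12)
Positions where it holds: {0, 1, 2, 3, 4, 5, 6, 7, 8, 9} → 10.

10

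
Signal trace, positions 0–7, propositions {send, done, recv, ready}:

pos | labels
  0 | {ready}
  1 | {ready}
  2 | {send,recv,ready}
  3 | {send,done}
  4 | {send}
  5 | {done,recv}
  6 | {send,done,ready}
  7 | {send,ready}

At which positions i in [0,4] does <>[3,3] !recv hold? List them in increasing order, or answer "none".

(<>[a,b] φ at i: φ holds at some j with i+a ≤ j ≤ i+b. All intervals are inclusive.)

Evaluate at each i in [0,4]:
  i=0: ✓ (witness j=3)
  i=1: ✓ (witness j=4)
  i=2: ✗ (none in [5,5])
  i=3: ✓ (witness j=6)
  i=4: ✓ (witness j=7)

0, 1, 3, 4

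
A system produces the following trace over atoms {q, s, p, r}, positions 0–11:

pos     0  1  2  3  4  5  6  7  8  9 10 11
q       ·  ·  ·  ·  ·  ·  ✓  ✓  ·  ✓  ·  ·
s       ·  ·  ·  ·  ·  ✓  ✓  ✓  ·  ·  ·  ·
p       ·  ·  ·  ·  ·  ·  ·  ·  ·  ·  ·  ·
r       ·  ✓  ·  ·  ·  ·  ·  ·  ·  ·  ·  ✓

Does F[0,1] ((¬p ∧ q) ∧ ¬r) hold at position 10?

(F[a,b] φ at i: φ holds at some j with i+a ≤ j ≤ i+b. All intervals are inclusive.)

Check ((¬p ∧ q) ∧ ¬r) at each j in [10,11]:
  j=10: false
  j=11: false
No position in the window satisfies it → formula fails.

No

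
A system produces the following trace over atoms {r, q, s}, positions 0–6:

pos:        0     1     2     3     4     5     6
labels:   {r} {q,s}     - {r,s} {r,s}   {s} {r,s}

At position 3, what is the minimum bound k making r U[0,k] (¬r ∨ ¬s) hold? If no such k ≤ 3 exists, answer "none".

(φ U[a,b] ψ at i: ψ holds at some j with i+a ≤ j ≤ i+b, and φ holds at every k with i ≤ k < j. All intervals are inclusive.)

2

Need earliest j ≥ 3 with (¬r ∨ ¬s), and r at every k in [3,j-1].
  j=3: rhs fails.
  j=4: rhs fails.
  j=5: rhs holds; lhs holds on [3,4]. k = 2.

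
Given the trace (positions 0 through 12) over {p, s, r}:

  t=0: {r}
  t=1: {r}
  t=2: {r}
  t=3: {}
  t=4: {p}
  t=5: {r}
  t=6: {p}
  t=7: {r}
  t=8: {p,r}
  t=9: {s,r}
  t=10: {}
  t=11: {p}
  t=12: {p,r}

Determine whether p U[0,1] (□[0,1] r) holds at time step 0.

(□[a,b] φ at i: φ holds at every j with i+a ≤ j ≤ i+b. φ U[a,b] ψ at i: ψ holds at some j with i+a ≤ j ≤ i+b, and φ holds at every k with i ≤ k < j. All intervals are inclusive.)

Yes

Need some j in [0,1] with □[0,1] r, and p at every k in [0,j-1].
  j=0: □[0,1] r holds; no prefix to check → satisfied.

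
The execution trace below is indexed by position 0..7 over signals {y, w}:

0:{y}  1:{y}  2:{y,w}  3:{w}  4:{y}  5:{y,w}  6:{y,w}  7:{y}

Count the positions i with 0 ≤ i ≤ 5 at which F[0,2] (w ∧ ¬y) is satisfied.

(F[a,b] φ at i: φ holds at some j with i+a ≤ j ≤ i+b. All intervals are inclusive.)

3

Evaluate at each i in [0,5]:
  i=0: ✗ (none in [0,2])
  i=1: ✓ (witness j=3)
  i=2: ✓ (witness j=3)
  i=3: ✓ (witness j=3)
  i=4: ✗ (none in [4,6])
  i=5: ✗ (none in [5,7])
Positions where it holds: {1, 2, 3} → 3.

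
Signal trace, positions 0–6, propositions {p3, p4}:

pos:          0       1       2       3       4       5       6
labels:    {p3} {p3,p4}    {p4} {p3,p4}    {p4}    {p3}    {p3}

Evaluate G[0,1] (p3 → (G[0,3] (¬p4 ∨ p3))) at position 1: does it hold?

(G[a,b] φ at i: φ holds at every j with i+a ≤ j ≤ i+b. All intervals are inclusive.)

Does not hold

Check (p3 → (G[0,3] (¬p4 ∨ p3))) at every j in [1,2]:
  j=1: antecedent true; consequent fails at 2 → ✗
  j=2: antecedent false → ✓
Fails at j=1 → formula fails.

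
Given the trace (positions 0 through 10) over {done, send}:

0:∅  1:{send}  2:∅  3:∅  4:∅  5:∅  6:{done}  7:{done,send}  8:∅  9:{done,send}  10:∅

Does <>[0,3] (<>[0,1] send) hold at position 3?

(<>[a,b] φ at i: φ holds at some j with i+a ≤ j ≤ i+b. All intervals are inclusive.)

Check <>[0,1] send at each j in [3,6]:
  j=3: fails (none in [3,4])
  j=4: fails (none in [4,5])
  j=5: fails (none in [5,6])
  j=6: holds (witness at 7)
Found at j=6 → formula holds.

True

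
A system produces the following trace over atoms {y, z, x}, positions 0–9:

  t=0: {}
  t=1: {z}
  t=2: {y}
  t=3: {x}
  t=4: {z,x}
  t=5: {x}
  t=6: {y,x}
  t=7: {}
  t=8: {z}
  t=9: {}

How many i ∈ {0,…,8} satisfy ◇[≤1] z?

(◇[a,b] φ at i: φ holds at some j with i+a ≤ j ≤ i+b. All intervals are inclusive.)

Evaluate at each i in [0,8]:
  i=0: ✓ (witness j=1)
  i=1: ✓ (witness j=1)
  i=2: ✗ (none in [2,3])
  i=3: ✓ (witness j=4)
  i=4: ✓ (witness j=4)
  i=5: ✗ (none in [5,6])
  i=6: ✗ (none in [6,7])
  i=7: ✓ (witness j=8)
  i=8: ✓ (witness j=8)
Positions where it holds: {0, 1, 3, 4, 7, 8} → 6.

6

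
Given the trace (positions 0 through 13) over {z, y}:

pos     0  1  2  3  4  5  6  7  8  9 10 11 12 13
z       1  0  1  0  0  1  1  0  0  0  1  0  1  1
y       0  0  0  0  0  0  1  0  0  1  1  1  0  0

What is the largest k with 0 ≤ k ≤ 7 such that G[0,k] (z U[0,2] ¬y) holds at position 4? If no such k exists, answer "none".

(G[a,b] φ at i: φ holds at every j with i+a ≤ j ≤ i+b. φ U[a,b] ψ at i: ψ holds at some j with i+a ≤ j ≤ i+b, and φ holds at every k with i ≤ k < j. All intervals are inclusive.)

4

(z U[0,2] ¬y) must hold from j=4 onward; find where it first fails.
  j=4: holds
  j=5: holds
  j=6: holds
  j=7: holds
  j=8: holds
  j=9: fails
Holds on [4,8], so largest k = 4.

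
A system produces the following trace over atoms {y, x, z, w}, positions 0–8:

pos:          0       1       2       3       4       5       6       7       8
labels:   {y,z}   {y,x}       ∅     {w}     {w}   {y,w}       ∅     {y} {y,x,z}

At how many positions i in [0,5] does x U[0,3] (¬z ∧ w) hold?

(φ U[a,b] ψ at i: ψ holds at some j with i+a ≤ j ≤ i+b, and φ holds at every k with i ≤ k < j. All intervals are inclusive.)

Evaluate at each i in [0,5]:
  i=0: ✗ (lhs fails at k=0 before rhs at j=3)
  i=1: ✗ (lhs fails at k=2 before rhs at j=3)
  i=2: ✗ (lhs fails at k=2 before rhs at j=3)
  i=3: ✓ (rhs at j=3)
  i=4: ✓ (rhs at j=4)
  i=5: ✓ (rhs at j=5)
Positions where it holds: {3, 4, 5} → 3.

3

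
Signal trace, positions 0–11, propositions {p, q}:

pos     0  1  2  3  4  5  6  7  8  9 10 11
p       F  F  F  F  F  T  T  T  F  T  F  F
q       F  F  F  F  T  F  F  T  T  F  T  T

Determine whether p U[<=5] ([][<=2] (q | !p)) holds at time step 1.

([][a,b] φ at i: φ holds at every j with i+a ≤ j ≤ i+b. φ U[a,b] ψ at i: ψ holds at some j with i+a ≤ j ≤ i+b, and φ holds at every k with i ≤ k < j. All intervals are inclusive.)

Yes

Need some j in [1,6] with [][<=2] (q | !p), and p at every k in [1,j-1].
  j=1: [][<=2] (q | !p) holds; no prefix to check → satisfied.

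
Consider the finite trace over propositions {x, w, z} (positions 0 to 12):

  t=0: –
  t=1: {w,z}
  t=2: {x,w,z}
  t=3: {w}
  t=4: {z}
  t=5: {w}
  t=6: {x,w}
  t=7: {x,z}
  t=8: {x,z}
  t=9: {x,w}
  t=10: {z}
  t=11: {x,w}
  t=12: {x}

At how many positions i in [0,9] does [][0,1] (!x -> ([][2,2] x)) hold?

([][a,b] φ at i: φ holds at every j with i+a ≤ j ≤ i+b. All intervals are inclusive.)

6

Evaluate at each i in [0,9]:
  i=0: ✗ (fails at j=1)
  i=1: ✗ (fails at j=1)
  i=2: ✗ (fails at j=3)
  i=3: ✗ (fails at j=3)
  i=4: ✓ (all of [4,5])
  i=5: ✓ (all of [5,6])
  i=6: ✓ (all of [6,7])
  i=7: ✓ (all of [7,8])
  i=8: ✓ (all of [8,9])
  i=9: ✓ (all of [9,10])
Positions where it holds: {4, 5, 6, 7, 8, 9} → 6.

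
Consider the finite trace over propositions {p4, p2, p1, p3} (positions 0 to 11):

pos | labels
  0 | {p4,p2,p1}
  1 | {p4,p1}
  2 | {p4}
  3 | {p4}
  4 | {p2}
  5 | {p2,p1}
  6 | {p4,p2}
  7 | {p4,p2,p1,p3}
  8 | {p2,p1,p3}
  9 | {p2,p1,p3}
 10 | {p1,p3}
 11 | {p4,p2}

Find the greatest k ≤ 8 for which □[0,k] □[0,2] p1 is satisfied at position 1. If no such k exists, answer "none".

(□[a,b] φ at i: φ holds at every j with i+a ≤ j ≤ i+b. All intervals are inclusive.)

□[0,2] p1 must hold from j=1 onward; find where it first fails.
  j=1: fails → no k works.

none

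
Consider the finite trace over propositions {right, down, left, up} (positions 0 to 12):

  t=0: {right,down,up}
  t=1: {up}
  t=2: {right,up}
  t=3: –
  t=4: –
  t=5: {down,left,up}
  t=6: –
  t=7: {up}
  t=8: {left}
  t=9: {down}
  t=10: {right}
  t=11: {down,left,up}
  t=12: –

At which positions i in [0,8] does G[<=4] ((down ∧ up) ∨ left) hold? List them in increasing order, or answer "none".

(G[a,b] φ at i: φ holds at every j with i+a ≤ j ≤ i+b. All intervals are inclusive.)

Evaluate at each i in [0,8]:
  i=0: ✗ (fails at j=1)
  i=1: ✗ (fails at j=1)
  i=2: ✗ (fails at j=2)
  i=3: ✗ (fails at j=3)
  i=4: ✗ (fails at j=4)
  i=5: ✗ (fails at j=6)
  i=6: ✗ (fails at j=6)
  i=7: ✗ (fails at j=7)
  i=8: ✗ (fails at j=9)

none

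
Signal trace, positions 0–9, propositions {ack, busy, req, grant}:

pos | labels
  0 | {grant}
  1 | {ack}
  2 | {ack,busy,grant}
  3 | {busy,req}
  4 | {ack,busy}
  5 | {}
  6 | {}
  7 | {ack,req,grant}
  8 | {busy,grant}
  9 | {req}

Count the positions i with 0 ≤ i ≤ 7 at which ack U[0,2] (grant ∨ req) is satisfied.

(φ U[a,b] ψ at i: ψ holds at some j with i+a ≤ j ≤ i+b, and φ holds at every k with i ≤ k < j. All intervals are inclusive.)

Evaluate at each i in [0,7]:
  i=0: ✓ (rhs at j=0)
  i=1: ✓ (rhs at j=2; lhs holds on [1,1])
  i=2: ✓ (rhs at j=2)
  i=3: ✓ (rhs at j=3)
  i=4: ✗ (no rhs in [4,6])
  i=5: ✗ (lhs fails at k=5 before rhs at j=7)
  i=6: ✗ (lhs fails at k=6 before rhs at j=7)
  i=7: ✓ (rhs at j=7)
Positions where it holds: {0, 1, 2, 3, 7} → 5.

5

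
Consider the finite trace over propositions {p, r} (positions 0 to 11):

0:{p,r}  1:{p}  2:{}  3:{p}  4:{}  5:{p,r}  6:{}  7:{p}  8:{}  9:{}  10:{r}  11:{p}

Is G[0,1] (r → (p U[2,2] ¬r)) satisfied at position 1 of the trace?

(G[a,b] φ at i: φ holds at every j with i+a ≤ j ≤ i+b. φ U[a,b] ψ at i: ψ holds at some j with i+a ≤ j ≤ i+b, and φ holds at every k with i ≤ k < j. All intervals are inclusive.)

Check (r → (p U[2,2] ¬r)) at every j in [1,2]:
  j=1: antecedent false → ✓
  j=2: antecedent false → ✓
All positions satisfy it → formula holds.

Yes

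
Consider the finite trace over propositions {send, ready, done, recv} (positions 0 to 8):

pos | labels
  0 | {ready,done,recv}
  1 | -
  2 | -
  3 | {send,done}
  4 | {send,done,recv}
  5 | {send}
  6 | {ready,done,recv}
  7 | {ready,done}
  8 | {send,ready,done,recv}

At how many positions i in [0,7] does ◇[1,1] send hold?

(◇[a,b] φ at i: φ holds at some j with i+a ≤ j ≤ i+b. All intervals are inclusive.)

Evaluate at each i in [0,7]:
  i=0: ✗ (none in [1,1])
  i=1: ✗ (none in [2,2])
  i=2: ✓ (witness j=3)
  i=3: ✓ (witness j=4)
  i=4: ✓ (witness j=5)
  i=5: ✗ (none in [6,6])
  i=6: ✗ (none in [7,7])
  i=7: ✓ (witness j=8)
Positions where it holds: {2, 3, 4, 7} → 4.

4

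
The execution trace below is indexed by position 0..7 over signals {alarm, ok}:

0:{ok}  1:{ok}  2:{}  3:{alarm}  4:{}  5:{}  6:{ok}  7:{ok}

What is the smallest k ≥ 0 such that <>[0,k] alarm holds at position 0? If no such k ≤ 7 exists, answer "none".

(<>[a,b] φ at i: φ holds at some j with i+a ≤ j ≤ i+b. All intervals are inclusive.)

Scan j = 0,1,… for alarm:
  j=0: fails
  j=1: fails
  j=2: fails
  j=3: holds
First hit at j=3, so smallest k = 3-0 = 3.

3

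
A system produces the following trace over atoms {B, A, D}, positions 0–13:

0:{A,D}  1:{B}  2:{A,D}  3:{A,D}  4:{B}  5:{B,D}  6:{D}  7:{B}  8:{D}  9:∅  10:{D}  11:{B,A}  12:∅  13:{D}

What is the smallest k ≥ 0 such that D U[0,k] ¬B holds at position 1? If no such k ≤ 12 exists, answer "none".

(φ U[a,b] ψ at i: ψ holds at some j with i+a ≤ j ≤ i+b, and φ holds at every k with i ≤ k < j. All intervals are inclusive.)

none

Need earliest j ≥ 1 with ¬B, and D at every k in [1,j-1].
  j=1: rhs fails.
  j=2: rhs holds but lhs fails at k=1.
  j=3: rhs holds but lhs fails at k=1.
  j=4: rhs fails.
  j=5: rhs fails.
  j=6: rhs holds but lhs fails at k=1.
  j=7: rhs fails.
  j=8: rhs holds but lhs fails at k=1.
  j=9: rhs holds but lhs fails at k=1.
  j=10: rhs holds but lhs fails at k=1.
  j=11: rhs fails.
  j=12: rhs holds but lhs fails at k=1.
  j=13: rhs holds but lhs fails at k=1.
No witness within the range → none.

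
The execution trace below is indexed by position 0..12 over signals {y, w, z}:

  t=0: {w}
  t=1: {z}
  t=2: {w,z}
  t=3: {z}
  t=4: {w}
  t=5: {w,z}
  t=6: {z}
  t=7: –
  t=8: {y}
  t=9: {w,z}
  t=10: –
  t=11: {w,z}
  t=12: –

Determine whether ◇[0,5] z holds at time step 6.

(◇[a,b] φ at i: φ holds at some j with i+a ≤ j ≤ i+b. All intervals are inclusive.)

Holds

Check z at each j in [6,11]:
  j=6: true
  j=7: false
  j=8: false
  j=9: true
  j=10: false
  j=11: true
Found at j=6 → formula holds.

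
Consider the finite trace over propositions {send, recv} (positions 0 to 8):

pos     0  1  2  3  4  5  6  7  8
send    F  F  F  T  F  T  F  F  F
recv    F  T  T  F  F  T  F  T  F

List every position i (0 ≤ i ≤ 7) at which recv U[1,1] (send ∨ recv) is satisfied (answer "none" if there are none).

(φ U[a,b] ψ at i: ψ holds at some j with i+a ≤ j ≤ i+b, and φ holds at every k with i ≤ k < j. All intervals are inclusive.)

1, 2

Evaluate at each i in [0,7]:
  i=0: ✗ (lhs fails at k=0 before rhs at j=1)
  i=1: ✓ (rhs at j=2; lhs holds on [1,1])
  i=2: ✓ (rhs at j=3; lhs holds on [2,2])
  i=3: ✗ (no rhs in [4,4])
  i=4: ✗ (lhs fails at k=4 before rhs at j=5)
  i=5: ✗ (no rhs in [6,6])
  i=6: ✗ (lhs fails at k=6 before rhs at j=7)
  i=7: ✗ (no rhs in [8,8])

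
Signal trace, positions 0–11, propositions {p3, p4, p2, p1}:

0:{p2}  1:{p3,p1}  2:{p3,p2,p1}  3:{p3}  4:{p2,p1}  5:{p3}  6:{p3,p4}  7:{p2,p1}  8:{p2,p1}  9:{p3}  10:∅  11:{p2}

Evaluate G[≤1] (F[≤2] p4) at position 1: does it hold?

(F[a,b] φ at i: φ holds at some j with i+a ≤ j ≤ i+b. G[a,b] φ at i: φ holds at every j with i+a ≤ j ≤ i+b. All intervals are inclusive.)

False

Check F[≤2] p4 at every j in [1,2]:
  j=1: fails (none in [1,3])
  j=2: fails (none in [2,4])
Fails at j=1 → formula fails.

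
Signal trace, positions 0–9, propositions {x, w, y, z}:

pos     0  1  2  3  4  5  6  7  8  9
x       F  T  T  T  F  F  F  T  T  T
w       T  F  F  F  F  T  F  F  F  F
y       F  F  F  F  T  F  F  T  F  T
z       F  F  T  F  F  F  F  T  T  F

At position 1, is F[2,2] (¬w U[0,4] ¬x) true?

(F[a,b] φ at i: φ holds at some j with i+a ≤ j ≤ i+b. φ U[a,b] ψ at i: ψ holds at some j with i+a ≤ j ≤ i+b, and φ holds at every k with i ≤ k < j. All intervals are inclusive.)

Check (¬w U[0,4] ¬x) at each j in [3,3]:
  j=3: holds
Found at j=3 → formula holds.

Holds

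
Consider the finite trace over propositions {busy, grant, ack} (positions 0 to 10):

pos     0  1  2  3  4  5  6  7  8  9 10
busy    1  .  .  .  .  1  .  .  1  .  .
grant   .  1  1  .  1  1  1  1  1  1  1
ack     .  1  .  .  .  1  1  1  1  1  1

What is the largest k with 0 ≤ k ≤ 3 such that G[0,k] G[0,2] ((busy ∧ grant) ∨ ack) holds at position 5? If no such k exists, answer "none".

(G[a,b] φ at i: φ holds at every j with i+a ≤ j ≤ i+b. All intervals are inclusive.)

G[0,2] ((busy ∧ grant) ∨ ack) must hold from j=5 onward; find where it first fails.
  j=5: holds
  j=6: holds
  j=7: holds
  j=8: holds
Holds through j=8; largest k = 3.

3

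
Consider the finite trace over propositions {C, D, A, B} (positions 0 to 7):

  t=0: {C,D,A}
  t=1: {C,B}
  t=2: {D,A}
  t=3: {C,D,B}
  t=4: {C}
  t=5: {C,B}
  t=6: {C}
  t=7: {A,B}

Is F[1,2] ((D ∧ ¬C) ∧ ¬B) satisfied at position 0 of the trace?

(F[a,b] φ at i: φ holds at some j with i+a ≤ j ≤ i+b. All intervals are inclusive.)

Check ((D ∧ ¬C) ∧ ¬B) at each j in [1,2]:
  j=1: false
  j=2: true
Found at j=2 → formula holds.

Yes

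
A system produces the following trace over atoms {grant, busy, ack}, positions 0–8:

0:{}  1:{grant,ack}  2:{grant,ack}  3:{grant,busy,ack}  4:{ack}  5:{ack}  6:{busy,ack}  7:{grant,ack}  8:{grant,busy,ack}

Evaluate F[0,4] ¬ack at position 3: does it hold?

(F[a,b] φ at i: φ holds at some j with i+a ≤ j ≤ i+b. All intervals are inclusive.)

Check ¬ack at each j in [3,7]:
  j=3: false
  j=4: false
  j=5: false
  j=6: false
  j=7: false
No position in the window satisfies it → formula fails.

Does not hold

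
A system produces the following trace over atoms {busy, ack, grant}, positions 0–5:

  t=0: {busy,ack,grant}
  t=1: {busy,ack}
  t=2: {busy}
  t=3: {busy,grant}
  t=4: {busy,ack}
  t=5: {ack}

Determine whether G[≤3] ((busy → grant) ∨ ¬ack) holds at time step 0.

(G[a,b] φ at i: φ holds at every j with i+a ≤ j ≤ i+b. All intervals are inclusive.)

Check ((busy → grant) ∨ ¬ack) at every j in [0,3]:
  j=0: true
  j=1: false
  j=2: true
  j=3: true
Fails at j=1 → formula fails.

No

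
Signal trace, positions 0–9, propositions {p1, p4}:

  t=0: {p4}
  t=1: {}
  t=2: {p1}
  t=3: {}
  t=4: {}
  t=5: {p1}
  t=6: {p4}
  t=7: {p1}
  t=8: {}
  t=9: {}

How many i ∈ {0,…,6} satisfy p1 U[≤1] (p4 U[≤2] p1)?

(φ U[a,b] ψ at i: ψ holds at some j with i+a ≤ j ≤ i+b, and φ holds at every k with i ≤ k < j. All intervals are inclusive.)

3

Evaluate at each i in [0,6]:
  i=0: ✗ (no rhs in [0,1])
  i=1: ✗ (lhs fails at k=1 before rhs at j=2)
  i=2: ✓ (rhs at j=2)
  i=3: ✗ (no rhs in [3,4])
  i=4: ✗ (lhs fails at k=4 before rhs at j=5)
  i=5: ✓ (rhs at j=5)
  i=6: ✓ (rhs at j=6)
Positions where it holds: {2, 5, 6} → 3.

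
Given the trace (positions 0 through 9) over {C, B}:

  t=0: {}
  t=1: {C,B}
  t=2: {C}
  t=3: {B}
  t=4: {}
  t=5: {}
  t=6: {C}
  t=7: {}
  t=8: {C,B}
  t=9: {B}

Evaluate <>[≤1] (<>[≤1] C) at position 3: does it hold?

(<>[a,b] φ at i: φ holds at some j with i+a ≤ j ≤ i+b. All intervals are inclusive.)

Check <>[≤1] C at each j in [3,4]:
  j=3: fails (none in [3,4])
  j=4: fails (none in [4,5])
No position in the window satisfies it → formula fails.

Does not hold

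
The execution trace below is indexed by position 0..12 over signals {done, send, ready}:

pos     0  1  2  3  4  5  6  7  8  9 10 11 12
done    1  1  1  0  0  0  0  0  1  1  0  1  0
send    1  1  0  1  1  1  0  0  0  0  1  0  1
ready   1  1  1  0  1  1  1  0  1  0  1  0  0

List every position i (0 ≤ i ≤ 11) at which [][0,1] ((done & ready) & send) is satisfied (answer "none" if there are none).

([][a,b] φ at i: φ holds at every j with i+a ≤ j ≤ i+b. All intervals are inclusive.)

Evaluate at each i in [0,11]:
  i=0: ✓ (all of [0,1])
  i=1: ✗ (fails at j=2)
  i=2: ✗ (fails at j=2)
  i=3: ✗ (fails at j=3)
  i=4: ✗ (fails at j=4)
  i=5: ✗ (fails at j=5)
  i=6: ✗ (fails at j=6)
  i=7: ✗ (fails at j=7)
  i=8: ✗ (fails at j=8)
  i=9: ✗ (fails at j=9)
  i=10: ✗ (fails at j=10)
  i=11: ✗ (fails at j=11)

0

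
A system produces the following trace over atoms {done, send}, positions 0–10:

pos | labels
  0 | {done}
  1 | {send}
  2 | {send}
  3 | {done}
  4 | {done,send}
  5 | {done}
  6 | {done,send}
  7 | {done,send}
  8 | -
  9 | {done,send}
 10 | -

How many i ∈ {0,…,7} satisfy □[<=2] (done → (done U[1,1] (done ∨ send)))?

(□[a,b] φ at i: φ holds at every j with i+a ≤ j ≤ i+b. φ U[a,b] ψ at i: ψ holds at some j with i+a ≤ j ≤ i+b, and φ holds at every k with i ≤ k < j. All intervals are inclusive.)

Evaluate at each i in [0,7]:
  i=0: ✓ (all of [0,2])
  i=1: ✓ (all of [1,3])
  i=2: ✓ (all of [2,4])
  i=3: ✓ (all of [3,5])
  i=4: ✓ (all of [4,6])
  i=5: ✗ (fails at j=7)
  i=6: ✗ (fails at j=7)
  i=7: ✗ (fails at j=7)
Positions where it holds: {0, 1, 2, 3, 4} → 5.

5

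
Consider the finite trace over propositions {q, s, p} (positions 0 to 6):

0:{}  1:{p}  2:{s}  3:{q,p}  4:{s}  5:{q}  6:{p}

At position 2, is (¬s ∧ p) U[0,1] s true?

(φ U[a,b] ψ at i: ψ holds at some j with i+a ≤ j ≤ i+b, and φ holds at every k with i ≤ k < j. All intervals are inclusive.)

Need some j in [2,3] with s, and (¬s ∧ p) at every k in [2,j-1].
  j=2: s holds; no prefix to check → satisfied.

Holds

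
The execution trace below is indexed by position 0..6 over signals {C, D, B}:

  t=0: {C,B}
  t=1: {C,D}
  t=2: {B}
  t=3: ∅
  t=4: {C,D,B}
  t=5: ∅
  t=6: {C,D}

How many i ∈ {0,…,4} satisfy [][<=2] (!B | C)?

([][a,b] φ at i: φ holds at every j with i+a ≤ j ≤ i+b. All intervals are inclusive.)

Evaluate at each i in [0,4]:
  i=0: ✗ (fails at j=2)
  i=1: ✗ (fails at j=2)
  i=2: ✗ (fails at j=2)
  i=3: ✓ (all of [3,5])
  i=4: ✓ (all of [4,6])
Positions where it holds: {3, 4} → 2.

2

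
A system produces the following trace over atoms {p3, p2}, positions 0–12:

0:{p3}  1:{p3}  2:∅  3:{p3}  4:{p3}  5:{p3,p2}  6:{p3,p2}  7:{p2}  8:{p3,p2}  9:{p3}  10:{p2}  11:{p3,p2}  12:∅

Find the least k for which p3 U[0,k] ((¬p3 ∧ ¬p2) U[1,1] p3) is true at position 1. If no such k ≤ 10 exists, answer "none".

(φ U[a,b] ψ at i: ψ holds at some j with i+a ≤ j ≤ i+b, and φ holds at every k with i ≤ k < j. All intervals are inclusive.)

Need earliest j ≥ 1 with ((¬p3 ∧ ¬p2) U[1,1] p3), and p3 at every k in [1,j-1].
  j=1: rhs fails.
  j=2: rhs holds; lhs holds on [1,1]. k = 1.

1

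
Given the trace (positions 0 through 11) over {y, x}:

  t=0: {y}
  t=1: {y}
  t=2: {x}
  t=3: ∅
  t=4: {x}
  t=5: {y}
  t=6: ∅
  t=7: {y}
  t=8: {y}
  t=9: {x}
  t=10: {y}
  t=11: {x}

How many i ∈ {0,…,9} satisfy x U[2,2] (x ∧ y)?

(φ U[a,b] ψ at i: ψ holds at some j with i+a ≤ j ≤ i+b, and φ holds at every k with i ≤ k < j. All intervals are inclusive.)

Evaluate at each i in [0,9]:
  i=0: ✗ (no rhs in [2,2])
  i=1: ✗ (no rhs in [3,3])
  i=2: ✗ (no rhs in [4,4])
  i=3: ✗ (no rhs in [5,5])
  i=4: ✗ (no rhs in [6,6])
  i=5: ✗ (no rhs in [7,7])
  i=6: ✗ (no rhs in [8,8])
  i=7: ✗ (no rhs in [9,9])
  i=8: ✗ (no rhs in [10,10])
  i=9: ✗ (no rhs in [11,11])
Positions where it holds: {} → 0.

0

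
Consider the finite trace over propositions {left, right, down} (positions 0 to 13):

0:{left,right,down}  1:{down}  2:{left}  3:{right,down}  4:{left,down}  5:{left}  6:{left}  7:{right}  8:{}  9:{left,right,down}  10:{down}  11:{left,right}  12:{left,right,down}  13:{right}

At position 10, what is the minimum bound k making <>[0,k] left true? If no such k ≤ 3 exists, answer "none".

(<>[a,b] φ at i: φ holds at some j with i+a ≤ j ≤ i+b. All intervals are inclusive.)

1

Scan j = 10,11,… for left:
  j=10: fails
  j=11: holds
First hit at j=11, so smallest k = 11-10 = 1.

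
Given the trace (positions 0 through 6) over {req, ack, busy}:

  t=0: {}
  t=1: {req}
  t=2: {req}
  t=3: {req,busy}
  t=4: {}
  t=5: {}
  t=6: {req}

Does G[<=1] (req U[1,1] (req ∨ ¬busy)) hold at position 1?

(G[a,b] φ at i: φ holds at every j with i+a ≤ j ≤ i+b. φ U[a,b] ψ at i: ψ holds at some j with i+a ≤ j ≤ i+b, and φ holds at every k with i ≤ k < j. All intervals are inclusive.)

Check (req U[1,1] (req ∨ ¬busy)) at every j in [1,2]:
  j=1: holds
  j=2: holds
All positions satisfy it → formula holds.

Holds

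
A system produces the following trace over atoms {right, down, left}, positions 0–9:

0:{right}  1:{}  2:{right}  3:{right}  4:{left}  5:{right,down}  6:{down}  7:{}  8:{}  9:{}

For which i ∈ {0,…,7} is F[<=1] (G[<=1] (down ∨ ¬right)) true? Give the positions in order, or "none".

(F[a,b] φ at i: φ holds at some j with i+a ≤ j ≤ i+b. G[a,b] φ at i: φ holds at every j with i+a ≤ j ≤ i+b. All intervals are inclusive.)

Evaluate at each i in [0,7]:
  i=0: ✗ (none in [0,1])
  i=1: ✗ (none in [1,2])
  i=2: ✗ (none in [2,3])
  i=3: ✓ (witness j=4)
  i=4: ✓ (witness j=4)
  i=5: ✓ (witness j=5)
  i=6: ✓ (witness j=6)
  i=7: ✓ (witness j=7)

3, 4, 5, 6, 7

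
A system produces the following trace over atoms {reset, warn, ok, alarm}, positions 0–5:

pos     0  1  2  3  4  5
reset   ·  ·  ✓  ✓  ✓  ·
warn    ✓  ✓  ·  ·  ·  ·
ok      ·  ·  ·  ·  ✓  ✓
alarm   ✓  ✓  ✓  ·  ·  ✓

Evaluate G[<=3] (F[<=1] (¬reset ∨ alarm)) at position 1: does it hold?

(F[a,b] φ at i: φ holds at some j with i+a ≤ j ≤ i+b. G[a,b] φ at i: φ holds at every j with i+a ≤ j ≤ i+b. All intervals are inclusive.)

No

Check F[<=1] (¬reset ∨ alarm) at every j in [1,4]:
  j=1: holds (witness at 1)
  j=2: holds (witness at 2)
  j=3: fails (none in [3,4])
  j=4: holds (witness at 5)
Fails at j=3 → formula fails.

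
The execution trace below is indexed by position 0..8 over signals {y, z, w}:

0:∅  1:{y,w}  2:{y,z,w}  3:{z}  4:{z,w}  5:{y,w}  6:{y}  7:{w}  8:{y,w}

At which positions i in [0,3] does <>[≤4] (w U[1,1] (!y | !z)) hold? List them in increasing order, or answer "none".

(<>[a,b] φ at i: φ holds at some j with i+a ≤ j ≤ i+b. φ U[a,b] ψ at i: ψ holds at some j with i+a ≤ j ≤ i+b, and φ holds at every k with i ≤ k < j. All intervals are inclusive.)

Evaluate at each i in [0,3]:
  i=0: ✓ (witness j=2)
  i=1: ✓ (witness j=2)
  i=2: ✓ (witness j=2)
  i=3: ✓ (witness j=4)

0, 1, 2, 3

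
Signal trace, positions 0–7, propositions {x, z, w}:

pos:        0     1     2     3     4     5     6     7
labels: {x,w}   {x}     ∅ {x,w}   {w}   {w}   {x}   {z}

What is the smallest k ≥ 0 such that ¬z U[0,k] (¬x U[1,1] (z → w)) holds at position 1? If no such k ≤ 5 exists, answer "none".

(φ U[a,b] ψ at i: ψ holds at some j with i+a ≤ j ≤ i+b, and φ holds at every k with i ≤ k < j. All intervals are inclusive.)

1

Need earliest j ≥ 1 with (¬x U[1,1] (z → w)), and ¬z at every k in [1,j-1].
  j=1: rhs fails.
  j=2: rhs holds; lhs holds on [1,1]. k = 1.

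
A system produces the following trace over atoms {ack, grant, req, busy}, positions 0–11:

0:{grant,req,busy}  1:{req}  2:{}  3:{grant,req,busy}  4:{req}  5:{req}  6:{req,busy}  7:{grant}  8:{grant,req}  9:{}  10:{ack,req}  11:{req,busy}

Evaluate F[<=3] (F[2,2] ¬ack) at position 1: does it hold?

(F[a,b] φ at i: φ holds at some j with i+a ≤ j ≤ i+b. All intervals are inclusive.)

Check F[2,2] ¬ack at each j in [1,4]:
  j=1: holds (witness at 3)
  j=2: holds (witness at 4)
  j=3: holds (witness at 5)
  j=4: holds (witness at 6)
Found at j=1 → formula holds.

Holds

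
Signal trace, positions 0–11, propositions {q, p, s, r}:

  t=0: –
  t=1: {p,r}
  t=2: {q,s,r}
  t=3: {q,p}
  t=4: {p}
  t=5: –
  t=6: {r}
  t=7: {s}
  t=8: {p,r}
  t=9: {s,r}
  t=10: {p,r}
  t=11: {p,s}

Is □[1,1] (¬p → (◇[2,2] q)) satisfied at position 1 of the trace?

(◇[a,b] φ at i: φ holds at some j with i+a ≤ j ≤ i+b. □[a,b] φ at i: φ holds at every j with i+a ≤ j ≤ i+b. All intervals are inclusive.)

False

Check (¬p → (◇[2,2] q)) at every j in [2,2]:
  j=2: antecedent true; consequent fails (none in [4,4]) → ✗
Fails at j=2 → formula fails.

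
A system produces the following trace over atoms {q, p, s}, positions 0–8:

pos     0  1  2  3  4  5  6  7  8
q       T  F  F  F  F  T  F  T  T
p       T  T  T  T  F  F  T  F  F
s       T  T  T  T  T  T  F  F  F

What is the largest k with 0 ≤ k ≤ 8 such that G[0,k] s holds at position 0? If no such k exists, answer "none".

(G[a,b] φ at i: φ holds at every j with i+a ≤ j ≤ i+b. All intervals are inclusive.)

s must hold from j=0 onward; find where it first fails.
  j=0: holds
  j=1: holds
  j=2: holds
  j=3: holds
  j=4: holds
  j=5: holds
  j=6: fails
Holds on [0,5], so largest k = 5.

5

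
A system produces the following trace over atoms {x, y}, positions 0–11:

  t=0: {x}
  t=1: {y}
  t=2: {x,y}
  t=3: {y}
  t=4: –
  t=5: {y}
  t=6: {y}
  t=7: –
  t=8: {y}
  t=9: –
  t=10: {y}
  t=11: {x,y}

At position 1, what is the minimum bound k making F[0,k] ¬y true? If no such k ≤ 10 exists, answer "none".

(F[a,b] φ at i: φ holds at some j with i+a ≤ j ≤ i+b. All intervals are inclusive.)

Scan j = 1,2,… for ¬y:
  j=1: fails
  j=2: fails
  j=3: fails
  j=4: holds
First hit at j=4, so smallest k = 4-1 = 3.

3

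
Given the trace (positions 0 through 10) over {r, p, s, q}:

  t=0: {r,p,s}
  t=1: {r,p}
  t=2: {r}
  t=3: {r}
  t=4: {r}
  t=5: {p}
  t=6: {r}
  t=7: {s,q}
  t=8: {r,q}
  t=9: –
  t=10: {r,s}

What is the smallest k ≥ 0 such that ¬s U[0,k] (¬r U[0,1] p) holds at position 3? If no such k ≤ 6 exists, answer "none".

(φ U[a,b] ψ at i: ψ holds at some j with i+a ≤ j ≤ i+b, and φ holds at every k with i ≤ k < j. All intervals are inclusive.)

2

Need earliest j ≥ 3 with (¬r U[0,1] p), and ¬s at every k in [3,j-1].
  j=3: rhs fails.
  j=4: rhs fails.
  j=5: rhs holds; lhs holds on [3,4]. k = 2.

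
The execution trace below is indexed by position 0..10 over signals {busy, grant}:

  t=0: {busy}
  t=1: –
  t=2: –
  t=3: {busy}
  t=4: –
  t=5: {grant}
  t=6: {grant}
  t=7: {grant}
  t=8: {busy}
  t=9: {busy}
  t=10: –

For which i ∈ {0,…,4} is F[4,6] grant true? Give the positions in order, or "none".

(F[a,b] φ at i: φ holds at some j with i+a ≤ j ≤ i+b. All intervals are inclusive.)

Evaluate at each i in [0,4]:
  i=0: ✓ (witness j=5)
  i=1: ✓ (witness j=5)
  i=2: ✓ (witness j=6)
  i=3: ✓ (witness j=7)
  i=4: ✗ (none in [8,10])

0, 1, 2, 3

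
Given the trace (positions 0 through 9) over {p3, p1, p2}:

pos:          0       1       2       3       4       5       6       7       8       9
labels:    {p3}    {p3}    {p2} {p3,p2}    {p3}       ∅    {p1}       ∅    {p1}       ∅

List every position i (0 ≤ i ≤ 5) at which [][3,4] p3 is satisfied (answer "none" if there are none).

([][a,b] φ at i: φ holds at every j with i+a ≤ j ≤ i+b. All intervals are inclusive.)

Evaluate at each i in [0,5]:
  i=0: ✓ (all of [3,4])
  i=1: ✗ (fails at j=5)
  i=2: ✗ (fails at j=5)
  i=3: ✗ (fails at j=6)
  i=4: ✗ (fails at j=7)
  i=5: ✗ (fails at j=8)

0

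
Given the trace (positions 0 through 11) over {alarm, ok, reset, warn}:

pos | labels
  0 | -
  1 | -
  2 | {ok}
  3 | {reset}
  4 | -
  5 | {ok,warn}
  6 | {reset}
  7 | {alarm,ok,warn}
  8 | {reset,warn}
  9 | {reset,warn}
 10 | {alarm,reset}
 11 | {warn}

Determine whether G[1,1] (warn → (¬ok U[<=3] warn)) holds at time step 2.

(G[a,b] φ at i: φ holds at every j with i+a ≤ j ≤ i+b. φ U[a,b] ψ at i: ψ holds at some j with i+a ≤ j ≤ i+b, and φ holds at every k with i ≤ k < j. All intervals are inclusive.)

Check (warn → (¬ok U[<=3] warn)) at every j in [3,3]:
  j=3: antecedent false → ✓
All positions satisfy it → formula holds.

Holds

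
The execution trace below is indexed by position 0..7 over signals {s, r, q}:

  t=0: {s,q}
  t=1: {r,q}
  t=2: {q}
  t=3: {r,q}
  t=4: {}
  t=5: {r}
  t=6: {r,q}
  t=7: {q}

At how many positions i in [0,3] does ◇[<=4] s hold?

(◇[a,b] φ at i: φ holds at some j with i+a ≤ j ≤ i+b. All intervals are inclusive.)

Evaluate at each i in [0,3]:
  i=0: ✓ (witness j=0)
  i=1: ✗ (none in [1,5])
  i=2: ✗ (none in [2,6])
  i=3: ✗ (none in [3,7])
Positions where it holds: {0} → 1.

1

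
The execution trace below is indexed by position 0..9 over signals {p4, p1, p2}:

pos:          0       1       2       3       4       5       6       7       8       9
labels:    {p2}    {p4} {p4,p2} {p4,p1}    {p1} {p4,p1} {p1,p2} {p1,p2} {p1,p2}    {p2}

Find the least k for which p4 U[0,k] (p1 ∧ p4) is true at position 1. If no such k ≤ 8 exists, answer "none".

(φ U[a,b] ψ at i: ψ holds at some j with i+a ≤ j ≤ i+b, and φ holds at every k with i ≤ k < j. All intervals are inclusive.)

2

Need earliest j ≥ 1 with (p1 ∧ p4), and p4 at every k in [1,j-1].
  j=1: rhs fails.
  j=2: rhs fails.
  j=3: rhs holds; lhs holds on [1,2]. k = 2.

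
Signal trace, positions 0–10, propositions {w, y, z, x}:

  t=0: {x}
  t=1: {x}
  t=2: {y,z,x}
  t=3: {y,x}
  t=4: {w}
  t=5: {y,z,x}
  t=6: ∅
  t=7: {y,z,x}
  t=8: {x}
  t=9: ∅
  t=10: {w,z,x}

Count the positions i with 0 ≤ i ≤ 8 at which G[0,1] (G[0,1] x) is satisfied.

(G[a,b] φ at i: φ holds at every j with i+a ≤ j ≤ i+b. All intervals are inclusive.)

Evaluate at each i in [0,8]:
  i=0: ✓ (all of [0,1])
  i=1: ✓ (all of [1,2])
  i=2: ✗ (fails at j=3)
  i=3: ✗ (fails at j=3)
  i=4: ✗ (fails at j=4)
  i=5: ✗ (fails at j=5)
  i=6: ✗ (fails at j=6)
  i=7: ✗ (fails at j=8)
  i=8: ✗ (fails at j=8)
Positions where it holds: {0, 1} → 2.

2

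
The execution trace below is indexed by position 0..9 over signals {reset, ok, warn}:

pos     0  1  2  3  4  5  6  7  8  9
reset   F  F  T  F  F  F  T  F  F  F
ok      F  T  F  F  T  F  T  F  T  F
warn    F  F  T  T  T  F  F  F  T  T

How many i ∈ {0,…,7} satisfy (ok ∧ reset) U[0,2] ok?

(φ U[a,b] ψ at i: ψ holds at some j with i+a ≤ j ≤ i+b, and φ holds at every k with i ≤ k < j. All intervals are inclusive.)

Evaluate at each i in [0,7]:
  i=0: ✗ (lhs fails at k=0 before rhs at j=1)
  i=1: ✓ (rhs at j=1)
  i=2: ✗ (lhs fails at k=2 before rhs at j=4)
  i=3: ✗ (lhs fails at k=3 before rhs at j=4)
  i=4: ✓ (rhs at j=4)
  i=5: ✗ (lhs fails at k=5 before rhs at j=6)
  i=6: ✓ (rhs at j=6)
  i=7: ✗ (lhs fails at k=7 before rhs at j=8)
Positions where it holds: {1, 4, 6} → 3.

3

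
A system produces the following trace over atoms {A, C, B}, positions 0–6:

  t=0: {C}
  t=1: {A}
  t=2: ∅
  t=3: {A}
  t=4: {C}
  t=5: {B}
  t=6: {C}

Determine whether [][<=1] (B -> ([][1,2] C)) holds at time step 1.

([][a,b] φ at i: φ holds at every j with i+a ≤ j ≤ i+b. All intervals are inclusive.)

Yes

Check (B -> ([][1,2] C)) at every j in [1,2]:
  j=1: antecedent false → ✓
  j=2: antecedent false → ✓
All positions satisfy it → formula holds.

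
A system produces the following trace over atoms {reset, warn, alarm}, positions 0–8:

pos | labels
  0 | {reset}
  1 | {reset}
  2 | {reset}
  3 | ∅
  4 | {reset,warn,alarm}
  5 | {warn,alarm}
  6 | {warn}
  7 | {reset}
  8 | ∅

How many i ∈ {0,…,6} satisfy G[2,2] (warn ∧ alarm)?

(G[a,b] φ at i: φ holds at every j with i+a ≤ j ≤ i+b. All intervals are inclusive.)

2

Evaluate at each i in [0,6]:
  i=0: ✗ (fails at j=2)
  i=1: ✗ (fails at j=3)
  i=2: ✓ (all of [4,4])
  i=3: ✓ (all of [5,5])
  i=4: ✗ (fails at j=6)
  i=5: ✗ (fails at j=7)
  i=6: ✗ (fails at j=8)
Positions where it holds: {2, 3} → 2.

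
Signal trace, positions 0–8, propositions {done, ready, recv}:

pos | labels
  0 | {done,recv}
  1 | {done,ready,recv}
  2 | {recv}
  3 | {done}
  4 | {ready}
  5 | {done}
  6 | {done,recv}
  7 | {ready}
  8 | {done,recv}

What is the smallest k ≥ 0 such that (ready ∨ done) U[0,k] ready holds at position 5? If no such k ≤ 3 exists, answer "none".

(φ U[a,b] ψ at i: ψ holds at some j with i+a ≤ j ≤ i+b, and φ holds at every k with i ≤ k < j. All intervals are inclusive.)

2

Need earliest j ≥ 5 with ready, and (ready ∨ done) at every k in [5,j-1].
  j=5: rhs fails.
  j=6: rhs fails.
  j=7: rhs holds; lhs holds on [5,6]. k = 2.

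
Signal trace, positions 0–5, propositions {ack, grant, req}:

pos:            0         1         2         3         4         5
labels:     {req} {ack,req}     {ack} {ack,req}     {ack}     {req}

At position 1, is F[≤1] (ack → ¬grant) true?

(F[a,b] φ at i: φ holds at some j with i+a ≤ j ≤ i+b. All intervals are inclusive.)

Check (ack → ¬grant) at each j in [1,2]:
  j=1: true
  j=2: true
Found at j=1 → formula holds.

Yes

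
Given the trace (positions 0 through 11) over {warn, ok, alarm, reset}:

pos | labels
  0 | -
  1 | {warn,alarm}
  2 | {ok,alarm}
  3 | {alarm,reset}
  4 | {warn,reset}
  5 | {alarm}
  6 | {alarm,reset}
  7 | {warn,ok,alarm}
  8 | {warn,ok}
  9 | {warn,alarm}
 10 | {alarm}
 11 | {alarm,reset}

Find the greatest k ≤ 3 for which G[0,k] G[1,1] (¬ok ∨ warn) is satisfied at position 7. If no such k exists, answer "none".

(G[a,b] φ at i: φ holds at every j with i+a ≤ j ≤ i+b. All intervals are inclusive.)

3

G[1,1] (¬ok ∨ warn) must hold from j=7 onward; find where it first fails.
  j=7: holds
  j=8: holds
  j=9: holds
  j=10: holds
Holds through j=10; largest k = 3.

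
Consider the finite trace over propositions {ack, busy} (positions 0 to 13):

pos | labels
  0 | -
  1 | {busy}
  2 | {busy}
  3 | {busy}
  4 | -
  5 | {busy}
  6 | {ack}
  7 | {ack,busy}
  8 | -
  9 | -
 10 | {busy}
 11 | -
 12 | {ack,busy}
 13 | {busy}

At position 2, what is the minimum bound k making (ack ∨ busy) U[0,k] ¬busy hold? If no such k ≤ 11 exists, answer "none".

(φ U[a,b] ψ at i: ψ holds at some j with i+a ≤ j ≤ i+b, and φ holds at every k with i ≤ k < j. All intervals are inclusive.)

2

Need earliest j ≥ 2 with ¬busy, and (ack ∨ busy) at every k in [2,j-1].
  j=2: rhs fails.
  j=3: rhs fails.
  j=4: rhs holds; lhs holds on [2,3]. k = 2.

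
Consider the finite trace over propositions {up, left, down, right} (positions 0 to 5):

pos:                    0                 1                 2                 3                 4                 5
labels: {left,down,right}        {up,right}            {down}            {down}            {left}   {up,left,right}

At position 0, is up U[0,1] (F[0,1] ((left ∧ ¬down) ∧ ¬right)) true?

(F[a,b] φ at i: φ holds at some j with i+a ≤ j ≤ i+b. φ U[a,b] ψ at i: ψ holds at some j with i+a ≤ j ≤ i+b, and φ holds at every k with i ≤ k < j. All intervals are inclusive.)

No

Need some j in [0,1] with F[0,1] ((left ∧ ¬down) ∧ ¬right), and up at every k in [0,j-1].
  j=0: F[0,1] ((left ∧ ¬down) ∧ ¬right) — fails (none in [0,1]).
  j=1: F[0,1] ((left ∧ ¬down) ∧ ¬right) — fails (none in [1,2]).
No j in the window works → until fails.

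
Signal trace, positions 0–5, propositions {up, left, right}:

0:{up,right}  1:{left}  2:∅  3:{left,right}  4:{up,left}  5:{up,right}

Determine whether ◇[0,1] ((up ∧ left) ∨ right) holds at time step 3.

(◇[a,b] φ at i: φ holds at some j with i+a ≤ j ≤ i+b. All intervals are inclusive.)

Yes

Check ((up ∧ left) ∨ right) at each j in [3,4]:
  j=3: true
  j=4: true
Found at j=3 → formula holds.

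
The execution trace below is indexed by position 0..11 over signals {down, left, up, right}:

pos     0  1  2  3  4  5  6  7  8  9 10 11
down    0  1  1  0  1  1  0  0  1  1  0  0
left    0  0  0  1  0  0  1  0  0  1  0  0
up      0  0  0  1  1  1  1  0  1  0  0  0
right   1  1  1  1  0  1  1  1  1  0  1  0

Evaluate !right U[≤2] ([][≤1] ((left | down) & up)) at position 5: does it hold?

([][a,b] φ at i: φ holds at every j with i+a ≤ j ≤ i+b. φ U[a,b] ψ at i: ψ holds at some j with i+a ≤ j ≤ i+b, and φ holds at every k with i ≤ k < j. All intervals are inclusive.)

Need some j in [5,7] with [][≤1] ((left | down) & up), and !right at every k in [5,j-1].
  j=5: [][≤1] ((left | down) & up) holds; no prefix to check → satisfied.

True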